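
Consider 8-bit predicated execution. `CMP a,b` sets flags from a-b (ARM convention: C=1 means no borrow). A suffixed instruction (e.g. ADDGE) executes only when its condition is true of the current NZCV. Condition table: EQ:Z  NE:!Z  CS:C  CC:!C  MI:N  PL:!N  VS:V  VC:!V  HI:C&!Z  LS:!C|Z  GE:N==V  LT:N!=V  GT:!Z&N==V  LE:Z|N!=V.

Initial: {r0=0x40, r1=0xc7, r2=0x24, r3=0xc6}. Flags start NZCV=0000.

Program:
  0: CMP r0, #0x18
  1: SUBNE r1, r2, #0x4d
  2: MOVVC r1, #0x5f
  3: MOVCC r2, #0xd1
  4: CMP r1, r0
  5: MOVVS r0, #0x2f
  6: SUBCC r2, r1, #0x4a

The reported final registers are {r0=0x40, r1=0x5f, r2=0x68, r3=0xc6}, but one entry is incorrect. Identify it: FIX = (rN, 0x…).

FIX = (r2, 0x24)

0: ✓ CMP  NZCV=0010
1: ✓ SUBNE  r1←0xd7
2: ✓ MOVVC  r1←0x5f
3: · MOVCC
4: ✓ CMP  NZCV=0010
5: · MOVVS
6: · SUBCC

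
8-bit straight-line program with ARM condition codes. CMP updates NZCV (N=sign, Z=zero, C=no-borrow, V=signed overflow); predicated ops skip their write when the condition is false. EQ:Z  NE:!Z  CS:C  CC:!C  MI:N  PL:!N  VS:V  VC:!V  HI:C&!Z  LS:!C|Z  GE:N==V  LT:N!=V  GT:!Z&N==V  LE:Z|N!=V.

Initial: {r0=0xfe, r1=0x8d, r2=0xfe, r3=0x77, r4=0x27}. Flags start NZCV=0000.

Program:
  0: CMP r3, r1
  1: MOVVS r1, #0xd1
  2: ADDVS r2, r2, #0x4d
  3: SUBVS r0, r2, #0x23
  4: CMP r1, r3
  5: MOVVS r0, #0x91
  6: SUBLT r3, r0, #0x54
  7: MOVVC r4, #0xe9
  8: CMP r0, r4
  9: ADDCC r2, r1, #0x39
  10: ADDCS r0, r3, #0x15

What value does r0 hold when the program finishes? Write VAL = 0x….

0: ✓ CMP  NZCV=1001
1: ✓ MOVVS  r1←0xd1
2: ✓ ADDVS  r2←0x4b
3: ✓ SUBVS  r0←0x28
4: ✓ CMP  NZCV=0011
5: ✓ MOVVS  r0←0x91
6: ✓ SUBLT  r3←0x3d
7: · MOVVC
8: ✓ CMP  NZCV=0011
9: · ADDCC
10: ✓ ADDCS  r0←0x52

VAL = 0x52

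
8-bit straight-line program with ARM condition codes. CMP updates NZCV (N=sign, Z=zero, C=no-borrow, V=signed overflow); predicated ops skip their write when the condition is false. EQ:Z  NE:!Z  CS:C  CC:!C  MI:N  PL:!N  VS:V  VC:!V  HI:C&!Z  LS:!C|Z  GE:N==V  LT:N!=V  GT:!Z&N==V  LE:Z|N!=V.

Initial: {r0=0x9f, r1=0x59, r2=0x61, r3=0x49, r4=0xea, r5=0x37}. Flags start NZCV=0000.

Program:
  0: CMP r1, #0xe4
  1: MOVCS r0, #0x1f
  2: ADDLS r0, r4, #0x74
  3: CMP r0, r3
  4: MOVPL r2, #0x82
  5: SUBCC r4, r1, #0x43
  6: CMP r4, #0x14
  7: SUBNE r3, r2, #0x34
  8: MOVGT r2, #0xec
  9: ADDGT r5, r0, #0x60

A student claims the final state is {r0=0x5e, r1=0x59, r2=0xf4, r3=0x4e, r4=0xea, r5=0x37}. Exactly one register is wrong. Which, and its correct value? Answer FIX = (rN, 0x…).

0: ✓ CMP  NZCV=0000
1: · MOVCS
2: ✓ ADDLS  r0←0x5e
3: ✓ CMP  NZCV=0010
4: ✓ MOVPL  r2←0x82
5: · SUBCC
6: ✓ CMP  NZCV=1010
7: ✓ SUBNE  r3←0x4e
8: · MOVGT
9: · ADDGT

FIX = (r2, 0x82)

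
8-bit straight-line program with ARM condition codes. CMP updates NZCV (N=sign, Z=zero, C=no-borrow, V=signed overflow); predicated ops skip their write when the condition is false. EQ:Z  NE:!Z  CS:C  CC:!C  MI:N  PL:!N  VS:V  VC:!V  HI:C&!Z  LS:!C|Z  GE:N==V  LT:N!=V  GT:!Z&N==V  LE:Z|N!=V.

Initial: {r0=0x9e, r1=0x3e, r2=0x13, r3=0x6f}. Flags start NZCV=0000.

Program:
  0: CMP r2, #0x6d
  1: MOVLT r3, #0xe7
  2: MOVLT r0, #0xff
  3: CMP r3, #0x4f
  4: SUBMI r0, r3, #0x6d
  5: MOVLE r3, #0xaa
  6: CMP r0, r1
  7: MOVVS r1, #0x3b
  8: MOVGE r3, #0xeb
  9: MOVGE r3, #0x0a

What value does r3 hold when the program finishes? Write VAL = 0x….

[0] flags=1000 → (cmp)
[1] flags=1000 LT?T → r3=0xe7
[2] flags=1000 LT?T → r0=0xff
[3] flags=1010 → (cmp)
[4] flags=1010 MI?T → r0=0x7a
[5] flags=1010 LE?T → r3=0xaa
[6] flags=0010 → (cmp)
[7] flags=0010 VS?F → skip
[8] flags=0010 GE?T → r3=0xeb
[9] flags=0010 GE?T → r3=0x0a

VAL = 0x0a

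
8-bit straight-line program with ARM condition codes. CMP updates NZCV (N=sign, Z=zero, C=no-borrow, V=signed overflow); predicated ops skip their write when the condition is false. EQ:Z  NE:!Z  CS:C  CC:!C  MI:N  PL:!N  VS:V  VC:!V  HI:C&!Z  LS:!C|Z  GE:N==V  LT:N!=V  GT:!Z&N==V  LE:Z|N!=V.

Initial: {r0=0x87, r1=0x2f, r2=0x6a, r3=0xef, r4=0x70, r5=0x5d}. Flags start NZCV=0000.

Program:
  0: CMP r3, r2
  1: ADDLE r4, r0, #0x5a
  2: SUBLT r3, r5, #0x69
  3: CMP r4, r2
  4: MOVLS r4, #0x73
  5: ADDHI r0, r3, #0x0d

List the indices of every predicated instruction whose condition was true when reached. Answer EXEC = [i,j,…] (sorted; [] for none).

EXEC = [1,2,5]

0: ✓ CMP  NZCV=1010
1: ✓ ADDLE  r4←0xe1
2: ✓ SUBLT  r3←0xf4
3: ✓ CMP  NZCV=0011
4: · MOVLS
5: ✓ ADDHI  r0←0x01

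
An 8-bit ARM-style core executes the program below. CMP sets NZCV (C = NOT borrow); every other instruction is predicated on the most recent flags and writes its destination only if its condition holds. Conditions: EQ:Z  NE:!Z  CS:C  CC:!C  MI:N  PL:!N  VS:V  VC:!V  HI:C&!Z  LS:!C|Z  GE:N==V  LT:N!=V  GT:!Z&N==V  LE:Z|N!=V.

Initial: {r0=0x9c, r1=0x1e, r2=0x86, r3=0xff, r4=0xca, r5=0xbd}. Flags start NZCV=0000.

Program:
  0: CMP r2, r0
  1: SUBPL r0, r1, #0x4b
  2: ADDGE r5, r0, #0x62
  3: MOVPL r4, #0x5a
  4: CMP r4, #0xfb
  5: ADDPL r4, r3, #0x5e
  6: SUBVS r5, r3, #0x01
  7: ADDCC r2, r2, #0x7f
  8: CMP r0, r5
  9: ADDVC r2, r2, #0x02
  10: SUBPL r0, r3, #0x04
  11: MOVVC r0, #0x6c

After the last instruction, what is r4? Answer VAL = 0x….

[0] flags=1000 → (cmp)
[1] flags=1000 PL?F → skip
[2] flags=1000 GE?F → skip
[3] flags=1000 PL?F → skip
[4] flags=1000 → (cmp)
[5] flags=1000 PL?F → skip
[6] flags=1000 VS?F → skip
[7] flags=1000 CC?T → r2=0x05
[8] flags=1000 → (cmp)
[9] flags=1000 VC?T → r2=0x07
[10] flags=1000 PL?F → skip
[11] flags=1000 VC?T → r0=0x6c

VAL = 0xca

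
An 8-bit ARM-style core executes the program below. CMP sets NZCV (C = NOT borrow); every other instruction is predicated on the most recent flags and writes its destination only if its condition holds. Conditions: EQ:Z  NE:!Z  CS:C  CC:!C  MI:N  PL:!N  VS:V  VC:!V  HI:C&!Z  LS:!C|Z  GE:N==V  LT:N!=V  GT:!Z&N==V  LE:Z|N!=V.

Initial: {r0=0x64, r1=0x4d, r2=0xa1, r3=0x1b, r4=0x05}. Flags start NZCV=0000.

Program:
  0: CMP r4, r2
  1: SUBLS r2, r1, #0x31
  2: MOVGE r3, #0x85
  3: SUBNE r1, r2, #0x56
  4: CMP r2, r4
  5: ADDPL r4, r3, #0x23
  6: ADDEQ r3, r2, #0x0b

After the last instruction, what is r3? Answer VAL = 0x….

0: ✓ CMP  NZCV=0000
1: ✓ SUBLS  r2←0x1c
2: ✓ MOVGE  r3←0x85
3: ✓ SUBNE  r1←0xc6
4: ✓ CMP  NZCV=0010
5: ✓ ADDPL  r4←0xa8
6: · ADDEQ

VAL = 0x85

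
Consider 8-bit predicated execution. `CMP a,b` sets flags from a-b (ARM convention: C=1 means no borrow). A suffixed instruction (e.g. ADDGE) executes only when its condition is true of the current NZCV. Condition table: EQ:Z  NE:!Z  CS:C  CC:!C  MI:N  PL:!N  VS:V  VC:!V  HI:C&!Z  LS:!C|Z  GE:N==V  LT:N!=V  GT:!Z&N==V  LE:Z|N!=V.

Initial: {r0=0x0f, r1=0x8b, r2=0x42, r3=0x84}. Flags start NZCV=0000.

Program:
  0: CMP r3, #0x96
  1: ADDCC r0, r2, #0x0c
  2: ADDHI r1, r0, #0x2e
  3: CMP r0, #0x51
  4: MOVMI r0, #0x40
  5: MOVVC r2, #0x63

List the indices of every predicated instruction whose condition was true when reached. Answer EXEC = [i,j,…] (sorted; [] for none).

[0] flags=1000 → (cmp)
[1] flags=1000 CC?T → r0=0x4e
[2] flags=1000 HI?F → skip
[3] flags=1000 → (cmp)
[4] flags=1000 MI?T → r0=0x40
[5] flags=1000 VC?T → r2=0x63

EXEC = [1,4,5]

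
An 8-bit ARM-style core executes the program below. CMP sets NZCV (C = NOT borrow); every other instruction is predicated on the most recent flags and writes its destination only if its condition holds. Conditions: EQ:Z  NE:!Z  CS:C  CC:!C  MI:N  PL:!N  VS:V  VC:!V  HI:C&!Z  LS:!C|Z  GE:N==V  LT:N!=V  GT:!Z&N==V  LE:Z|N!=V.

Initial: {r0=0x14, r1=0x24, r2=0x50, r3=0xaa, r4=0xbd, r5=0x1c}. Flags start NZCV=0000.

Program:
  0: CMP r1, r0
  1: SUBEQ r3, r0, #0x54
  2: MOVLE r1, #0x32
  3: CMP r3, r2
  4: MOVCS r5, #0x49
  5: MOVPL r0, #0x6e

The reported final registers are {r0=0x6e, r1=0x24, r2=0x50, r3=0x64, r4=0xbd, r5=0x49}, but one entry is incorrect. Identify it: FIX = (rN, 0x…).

[0] flags=0010 → (cmp)
[1] flags=0010 EQ?F → skip
[2] flags=0010 LE?F → skip
[3] flags=0011 → (cmp)
[4] flags=0011 CS?T → r5=0x49
[5] flags=0011 PL?T → r0=0x6e

FIX = (r3, 0xaa)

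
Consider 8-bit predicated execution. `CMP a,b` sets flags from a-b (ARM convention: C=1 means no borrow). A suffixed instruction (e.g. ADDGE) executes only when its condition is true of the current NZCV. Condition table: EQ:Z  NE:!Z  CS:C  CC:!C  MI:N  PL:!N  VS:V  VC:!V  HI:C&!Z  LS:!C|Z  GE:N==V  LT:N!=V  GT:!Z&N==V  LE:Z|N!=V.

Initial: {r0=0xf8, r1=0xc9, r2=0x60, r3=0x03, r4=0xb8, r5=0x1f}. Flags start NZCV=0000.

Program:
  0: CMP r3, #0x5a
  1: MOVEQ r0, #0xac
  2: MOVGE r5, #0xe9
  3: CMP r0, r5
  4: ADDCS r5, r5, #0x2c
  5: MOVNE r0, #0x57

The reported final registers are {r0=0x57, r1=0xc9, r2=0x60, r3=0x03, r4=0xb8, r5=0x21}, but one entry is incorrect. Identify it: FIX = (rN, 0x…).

[0] flags=1000 → (cmp)
[1] flags=1000 EQ?F → skip
[2] flags=1000 GE?F → skip
[3] flags=1010 → (cmp)
[4] flags=1010 CS?T → r5=0x4b
[5] flags=1010 NE?T → r0=0x57

FIX = (r5, 0x4b)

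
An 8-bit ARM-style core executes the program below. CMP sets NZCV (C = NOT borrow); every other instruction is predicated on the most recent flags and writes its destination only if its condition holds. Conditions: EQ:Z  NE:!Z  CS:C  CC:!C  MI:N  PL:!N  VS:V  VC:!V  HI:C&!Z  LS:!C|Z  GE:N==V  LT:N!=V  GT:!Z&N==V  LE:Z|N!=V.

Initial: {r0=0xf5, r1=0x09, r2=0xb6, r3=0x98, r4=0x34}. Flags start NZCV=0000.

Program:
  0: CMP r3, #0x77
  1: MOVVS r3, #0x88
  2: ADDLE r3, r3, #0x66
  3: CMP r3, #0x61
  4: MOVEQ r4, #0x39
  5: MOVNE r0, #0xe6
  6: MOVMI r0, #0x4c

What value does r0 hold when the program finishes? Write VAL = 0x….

[0] flags=0011 → (cmp)
[1] flags=0011 VS?T → r3=0x88
[2] flags=0011 LE?T → r3=0xee
[3] flags=1010 → (cmp)
[4] flags=1010 EQ?F → skip
[5] flags=1010 NE?T → r0=0xe6
[6] flags=1010 MI?T → r0=0x4c

VAL = 0x4c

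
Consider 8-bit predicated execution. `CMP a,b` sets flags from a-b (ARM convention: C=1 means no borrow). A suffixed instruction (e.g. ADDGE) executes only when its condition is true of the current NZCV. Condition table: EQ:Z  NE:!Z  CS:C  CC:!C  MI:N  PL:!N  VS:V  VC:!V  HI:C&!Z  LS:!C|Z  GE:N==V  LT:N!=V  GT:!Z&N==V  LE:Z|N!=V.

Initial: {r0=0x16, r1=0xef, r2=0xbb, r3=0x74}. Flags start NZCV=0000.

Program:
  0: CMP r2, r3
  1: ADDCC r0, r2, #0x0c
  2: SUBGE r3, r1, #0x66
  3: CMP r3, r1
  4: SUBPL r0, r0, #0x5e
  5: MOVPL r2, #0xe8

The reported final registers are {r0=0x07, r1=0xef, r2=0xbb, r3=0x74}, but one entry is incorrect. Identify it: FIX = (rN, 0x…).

0: ✓ CMP  NZCV=0011
1: · ADDCC
2: · SUBGE
3: ✓ CMP  NZCV=1001
4: · SUBPL
5: · MOVPL

FIX = (r0, 0x16)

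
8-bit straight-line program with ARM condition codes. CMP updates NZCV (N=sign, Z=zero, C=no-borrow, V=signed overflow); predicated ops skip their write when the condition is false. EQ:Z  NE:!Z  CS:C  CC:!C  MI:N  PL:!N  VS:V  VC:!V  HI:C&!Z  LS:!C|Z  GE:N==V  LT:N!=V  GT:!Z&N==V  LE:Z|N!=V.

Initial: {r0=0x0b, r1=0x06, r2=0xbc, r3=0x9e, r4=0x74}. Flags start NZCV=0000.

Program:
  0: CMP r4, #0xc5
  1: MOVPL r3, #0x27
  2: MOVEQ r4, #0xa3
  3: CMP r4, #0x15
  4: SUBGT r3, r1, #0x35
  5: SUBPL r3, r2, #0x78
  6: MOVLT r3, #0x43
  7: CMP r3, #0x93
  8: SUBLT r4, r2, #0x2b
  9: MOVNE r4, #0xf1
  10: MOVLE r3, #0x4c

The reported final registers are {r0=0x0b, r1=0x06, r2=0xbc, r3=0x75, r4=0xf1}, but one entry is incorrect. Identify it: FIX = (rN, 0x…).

[0] flags=1001 → (cmp)
[1] flags=1001 PL?F → skip
[2] flags=1001 EQ?F → skip
[3] flags=0010 → (cmp)
[4] flags=0010 GT?T → r3=0xd1
[5] flags=0010 PL?T → r3=0x44
[6] flags=0010 LT?F → skip
[7] flags=1001 → (cmp)
[8] flags=1001 LT?F → skip
[9] flags=1001 NE?T → r4=0xf1
[10] flags=1001 LE?F → skip

FIX = (r3, 0x44)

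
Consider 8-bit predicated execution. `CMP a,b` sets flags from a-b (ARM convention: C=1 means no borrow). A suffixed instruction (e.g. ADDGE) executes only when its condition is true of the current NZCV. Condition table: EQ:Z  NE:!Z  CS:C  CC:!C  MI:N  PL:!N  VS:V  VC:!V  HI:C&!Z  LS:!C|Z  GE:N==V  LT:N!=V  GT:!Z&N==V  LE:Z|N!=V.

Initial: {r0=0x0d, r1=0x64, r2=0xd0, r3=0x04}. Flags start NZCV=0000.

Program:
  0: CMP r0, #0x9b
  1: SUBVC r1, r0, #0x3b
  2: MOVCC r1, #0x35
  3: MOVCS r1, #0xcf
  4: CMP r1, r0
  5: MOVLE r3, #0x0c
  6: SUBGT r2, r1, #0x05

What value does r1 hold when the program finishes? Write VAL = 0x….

VAL = 0x35

0: ✓ CMP  NZCV=0000
1: ✓ SUBVC  r1←0xd2
2: ✓ MOVCC  r1←0x35
3: · MOVCS
4: ✓ CMP  NZCV=0010
5: · MOVLE
6: ✓ SUBGT  r2←0x30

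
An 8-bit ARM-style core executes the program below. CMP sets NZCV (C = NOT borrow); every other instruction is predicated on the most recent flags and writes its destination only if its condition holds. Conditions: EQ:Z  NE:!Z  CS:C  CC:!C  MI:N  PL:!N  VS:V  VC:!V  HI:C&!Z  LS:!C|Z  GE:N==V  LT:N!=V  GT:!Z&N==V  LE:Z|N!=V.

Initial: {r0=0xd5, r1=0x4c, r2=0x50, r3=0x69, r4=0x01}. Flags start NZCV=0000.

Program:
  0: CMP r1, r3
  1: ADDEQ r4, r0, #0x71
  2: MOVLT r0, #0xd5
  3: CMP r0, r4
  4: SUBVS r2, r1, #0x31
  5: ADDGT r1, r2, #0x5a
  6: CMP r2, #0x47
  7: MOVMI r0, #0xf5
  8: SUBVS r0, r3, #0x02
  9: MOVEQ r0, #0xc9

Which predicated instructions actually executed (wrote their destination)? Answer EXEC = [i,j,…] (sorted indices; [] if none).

EXEC = [2]

0: ✓ CMP  NZCV=1000
1: · ADDEQ
2: ✓ MOVLT  r0←0xd5
3: ✓ CMP  NZCV=1010
4: · SUBVS
5: · ADDGT
6: ✓ CMP  NZCV=0010
7: · MOVMI
8: · SUBVS
9: · MOVEQ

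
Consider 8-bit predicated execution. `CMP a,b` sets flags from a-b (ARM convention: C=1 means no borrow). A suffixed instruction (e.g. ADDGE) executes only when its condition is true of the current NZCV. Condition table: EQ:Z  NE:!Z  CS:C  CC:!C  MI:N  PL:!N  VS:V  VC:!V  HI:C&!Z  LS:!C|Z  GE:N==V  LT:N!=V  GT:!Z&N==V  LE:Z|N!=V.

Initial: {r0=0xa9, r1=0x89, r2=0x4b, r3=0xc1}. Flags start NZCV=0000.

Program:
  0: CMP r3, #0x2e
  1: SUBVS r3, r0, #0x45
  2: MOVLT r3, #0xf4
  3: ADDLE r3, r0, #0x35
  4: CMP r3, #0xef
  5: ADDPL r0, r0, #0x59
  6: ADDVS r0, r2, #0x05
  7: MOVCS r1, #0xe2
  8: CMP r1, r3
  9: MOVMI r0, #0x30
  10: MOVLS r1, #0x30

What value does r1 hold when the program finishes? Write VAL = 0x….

VAL = 0x30

[0] flags=1010 → (cmp)
[1] flags=1010 VS?F → skip
[2] flags=1010 LT?T → r3=0xf4
[3] flags=1010 LE?T → r3=0xde
[4] flags=1000 → (cmp)
[5] flags=1000 PL?F → skip
[6] flags=1000 VS?F → skip
[7] flags=1000 CS?F → skip
[8] flags=1000 → (cmp)
[9] flags=1000 MI?T → r0=0x30
[10] flags=1000 LS?T → r1=0x30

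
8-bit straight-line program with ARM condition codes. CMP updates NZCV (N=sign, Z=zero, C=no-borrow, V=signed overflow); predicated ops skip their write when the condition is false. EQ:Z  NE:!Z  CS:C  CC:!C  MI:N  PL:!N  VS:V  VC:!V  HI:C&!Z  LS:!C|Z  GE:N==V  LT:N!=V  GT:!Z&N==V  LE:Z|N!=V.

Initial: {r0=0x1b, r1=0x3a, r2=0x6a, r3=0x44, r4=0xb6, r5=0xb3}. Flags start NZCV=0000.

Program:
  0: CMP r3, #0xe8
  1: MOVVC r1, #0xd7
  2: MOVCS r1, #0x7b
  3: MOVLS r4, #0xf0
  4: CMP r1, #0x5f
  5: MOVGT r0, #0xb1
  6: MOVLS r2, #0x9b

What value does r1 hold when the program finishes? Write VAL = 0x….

0: ✓ CMP  NZCV=0000
1: ✓ MOVVC  r1←0xd7
2: · MOVCS
3: ✓ MOVLS  r4←0xf0
4: ✓ CMP  NZCV=0011
5: · MOVGT
6: · MOVLS

VAL = 0xd7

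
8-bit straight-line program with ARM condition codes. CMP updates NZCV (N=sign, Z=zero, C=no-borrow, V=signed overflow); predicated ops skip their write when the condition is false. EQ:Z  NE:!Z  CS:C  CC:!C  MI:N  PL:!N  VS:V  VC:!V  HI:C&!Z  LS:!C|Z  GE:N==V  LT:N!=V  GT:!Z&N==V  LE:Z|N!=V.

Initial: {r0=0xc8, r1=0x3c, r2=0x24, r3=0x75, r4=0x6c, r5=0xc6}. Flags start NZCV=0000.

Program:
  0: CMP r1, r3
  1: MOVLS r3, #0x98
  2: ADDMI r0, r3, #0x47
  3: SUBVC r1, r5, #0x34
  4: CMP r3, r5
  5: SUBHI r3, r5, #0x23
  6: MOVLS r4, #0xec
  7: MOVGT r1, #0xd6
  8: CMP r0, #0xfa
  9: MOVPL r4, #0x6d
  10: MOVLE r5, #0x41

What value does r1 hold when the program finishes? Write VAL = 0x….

0: ✓ CMP  NZCV=1000
1: ✓ MOVLS  r3←0x98
2: ✓ ADDMI  r0←0xdf
3: ✓ SUBVC  r1←0x92
4: ✓ CMP  NZCV=1000
5: · SUBHI
6: ✓ MOVLS  r4←0xec
7: · MOVGT
8: ✓ CMP  NZCV=1000
9: · MOVPL
10: ✓ MOVLE  r5←0x41

VAL = 0x92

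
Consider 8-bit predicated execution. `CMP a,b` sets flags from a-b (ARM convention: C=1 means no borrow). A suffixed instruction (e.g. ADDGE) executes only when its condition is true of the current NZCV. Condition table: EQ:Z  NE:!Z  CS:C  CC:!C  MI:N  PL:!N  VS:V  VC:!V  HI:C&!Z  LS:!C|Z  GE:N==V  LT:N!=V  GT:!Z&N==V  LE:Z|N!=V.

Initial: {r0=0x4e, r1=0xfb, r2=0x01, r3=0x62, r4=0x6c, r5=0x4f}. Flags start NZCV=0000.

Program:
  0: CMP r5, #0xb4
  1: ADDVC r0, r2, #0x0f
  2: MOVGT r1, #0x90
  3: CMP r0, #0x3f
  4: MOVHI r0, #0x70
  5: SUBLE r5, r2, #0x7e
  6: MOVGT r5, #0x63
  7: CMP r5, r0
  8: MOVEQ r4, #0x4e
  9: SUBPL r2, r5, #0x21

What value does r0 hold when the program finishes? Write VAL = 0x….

[0] flags=1001 → (cmp)
[1] flags=1001 VC?F → skip
[2] flags=1001 GT?T → r1=0x90
[3] flags=0010 → (cmp)
[4] flags=0010 HI?T → r0=0x70
[5] flags=0010 LE?F → skip
[6] flags=0010 GT?T → r5=0x63
[7] flags=1000 → (cmp)
[8] flags=1000 EQ?F → skip
[9] flags=1000 PL?F → skip

VAL = 0x70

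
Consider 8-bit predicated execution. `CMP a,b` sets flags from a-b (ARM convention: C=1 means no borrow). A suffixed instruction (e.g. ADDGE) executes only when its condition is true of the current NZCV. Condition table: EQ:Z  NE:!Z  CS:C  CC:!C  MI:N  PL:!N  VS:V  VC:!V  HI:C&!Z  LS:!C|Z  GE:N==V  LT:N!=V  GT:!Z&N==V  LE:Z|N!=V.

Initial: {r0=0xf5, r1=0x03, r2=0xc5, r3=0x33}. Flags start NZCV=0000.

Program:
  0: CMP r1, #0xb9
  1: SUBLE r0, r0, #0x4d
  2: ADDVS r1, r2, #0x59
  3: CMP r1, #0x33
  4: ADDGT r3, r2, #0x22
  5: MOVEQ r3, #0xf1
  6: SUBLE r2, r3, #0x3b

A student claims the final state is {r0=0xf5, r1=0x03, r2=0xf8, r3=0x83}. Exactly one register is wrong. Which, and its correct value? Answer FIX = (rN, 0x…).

[0] flags=0000 → (cmp)
[1] flags=0000 LE?F → skip
[2] flags=0000 VS?F → skip
[3] flags=1000 → (cmp)
[4] flags=1000 GT?F → skip
[5] flags=1000 EQ?F → skip
[6] flags=1000 LE?T → r2=0xf8

FIX = (r3, 0x33)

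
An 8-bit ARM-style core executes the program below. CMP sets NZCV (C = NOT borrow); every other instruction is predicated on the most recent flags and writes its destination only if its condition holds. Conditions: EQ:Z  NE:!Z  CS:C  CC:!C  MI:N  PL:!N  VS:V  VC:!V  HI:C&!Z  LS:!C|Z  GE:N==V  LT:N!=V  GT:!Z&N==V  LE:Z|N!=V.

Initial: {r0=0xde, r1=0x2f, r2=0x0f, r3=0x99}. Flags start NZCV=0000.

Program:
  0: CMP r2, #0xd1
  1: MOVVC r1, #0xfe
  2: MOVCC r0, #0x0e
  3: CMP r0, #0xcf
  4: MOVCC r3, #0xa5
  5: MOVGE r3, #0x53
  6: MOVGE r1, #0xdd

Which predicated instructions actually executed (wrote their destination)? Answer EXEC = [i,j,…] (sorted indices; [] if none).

0: ✓ CMP  NZCV=0000
1: ✓ MOVVC  r1←0xfe
2: ✓ MOVCC  r0←0x0e
3: ✓ CMP  NZCV=0000
4: ✓ MOVCC  r3←0xa5
5: ✓ MOVGE  r3←0x53
6: ✓ MOVGE  r1←0xdd

EXEC = [1,2,4,5,6]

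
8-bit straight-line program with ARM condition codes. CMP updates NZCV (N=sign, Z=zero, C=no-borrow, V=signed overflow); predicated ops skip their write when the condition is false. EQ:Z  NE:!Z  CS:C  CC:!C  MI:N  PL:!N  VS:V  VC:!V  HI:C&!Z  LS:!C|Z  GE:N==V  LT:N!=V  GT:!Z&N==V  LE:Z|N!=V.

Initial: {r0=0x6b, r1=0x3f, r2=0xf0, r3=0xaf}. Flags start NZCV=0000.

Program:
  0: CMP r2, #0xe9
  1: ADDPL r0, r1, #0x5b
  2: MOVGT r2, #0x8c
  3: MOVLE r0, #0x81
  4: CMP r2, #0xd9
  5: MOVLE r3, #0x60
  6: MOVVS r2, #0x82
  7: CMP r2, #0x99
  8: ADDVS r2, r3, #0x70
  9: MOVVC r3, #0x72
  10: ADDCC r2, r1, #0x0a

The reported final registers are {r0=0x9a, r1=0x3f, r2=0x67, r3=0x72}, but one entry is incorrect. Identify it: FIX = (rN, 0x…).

[0] flags=0010 → (cmp)
[1] flags=0010 PL?T → r0=0x9a
[2] flags=0010 GT?T → r2=0x8c
[3] flags=0010 LE?F → skip
[4] flags=1000 → (cmp)
[5] flags=1000 LE?T → r3=0x60
[6] flags=1000 VS?F → skip
[7] flags=1000 → (cmp)
[8] flags=1000 VS?F → skip
[9] flags=1000 VC?T → r3=0x72
[10] flags=1000 CC?T → r2=0x49

FIX = (r2, 0x49)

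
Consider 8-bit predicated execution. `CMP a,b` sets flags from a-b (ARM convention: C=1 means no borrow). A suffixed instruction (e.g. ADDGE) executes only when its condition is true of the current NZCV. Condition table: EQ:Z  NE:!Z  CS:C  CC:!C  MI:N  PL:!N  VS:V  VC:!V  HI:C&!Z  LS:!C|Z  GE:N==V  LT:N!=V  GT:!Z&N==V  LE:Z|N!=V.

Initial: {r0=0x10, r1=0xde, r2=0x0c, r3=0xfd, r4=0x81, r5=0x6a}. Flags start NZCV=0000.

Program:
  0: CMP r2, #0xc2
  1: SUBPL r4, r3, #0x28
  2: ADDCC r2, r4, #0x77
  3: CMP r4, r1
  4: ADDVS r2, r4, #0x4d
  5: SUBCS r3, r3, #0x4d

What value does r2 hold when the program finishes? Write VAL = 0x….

0: ✓ CMP  NZCV=0000
1: ✓ SUBPL  r4←0xd5
2: ✓ ADDCC  r2←0x4c
3: ✓ CMP  NZCV=1000
4: · ADDVS
5: · SUBCS

VAL = 0x4c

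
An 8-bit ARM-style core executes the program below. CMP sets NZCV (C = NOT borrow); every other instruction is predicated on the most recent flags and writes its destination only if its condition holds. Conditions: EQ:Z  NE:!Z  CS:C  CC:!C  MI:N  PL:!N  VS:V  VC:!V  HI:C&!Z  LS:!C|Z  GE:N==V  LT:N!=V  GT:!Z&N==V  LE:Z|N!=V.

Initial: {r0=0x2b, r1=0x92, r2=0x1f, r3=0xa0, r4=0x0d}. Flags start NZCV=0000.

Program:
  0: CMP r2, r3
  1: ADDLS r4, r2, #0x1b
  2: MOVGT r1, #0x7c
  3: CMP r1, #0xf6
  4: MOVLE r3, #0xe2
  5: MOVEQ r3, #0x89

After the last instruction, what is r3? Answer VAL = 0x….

VAL = 0xa0

0: ✓ CMP  NZCV=0000
1: ✓ ADDLS  r4←0x3a
2: ✓ MOVGT  r1←0x7c
3: ✓ CMP  NZCV=1001
4: · MOVLE
5: · MOVEQ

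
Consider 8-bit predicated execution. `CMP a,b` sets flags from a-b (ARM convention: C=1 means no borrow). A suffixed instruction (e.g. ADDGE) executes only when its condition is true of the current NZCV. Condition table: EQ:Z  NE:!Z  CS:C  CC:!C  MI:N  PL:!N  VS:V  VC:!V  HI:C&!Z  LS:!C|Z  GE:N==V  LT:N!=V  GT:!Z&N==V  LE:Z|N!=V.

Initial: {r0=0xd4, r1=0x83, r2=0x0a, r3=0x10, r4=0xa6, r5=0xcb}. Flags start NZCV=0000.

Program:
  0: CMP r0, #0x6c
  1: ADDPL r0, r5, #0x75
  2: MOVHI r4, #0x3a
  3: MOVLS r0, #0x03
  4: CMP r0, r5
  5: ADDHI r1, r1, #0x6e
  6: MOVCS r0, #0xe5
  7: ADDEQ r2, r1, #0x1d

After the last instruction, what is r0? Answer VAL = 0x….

VAL = 0x40

0: ✓ CMP  NZCV=0011
1: ✓ ADDPL  r0←0x40
2: ✓ MOVHI  r4←0x3a
3: · MOVLS
4: ✓ CMP  NZCV=0000
5: · ADDHI
6: · MOVCS
7: · ADDEQ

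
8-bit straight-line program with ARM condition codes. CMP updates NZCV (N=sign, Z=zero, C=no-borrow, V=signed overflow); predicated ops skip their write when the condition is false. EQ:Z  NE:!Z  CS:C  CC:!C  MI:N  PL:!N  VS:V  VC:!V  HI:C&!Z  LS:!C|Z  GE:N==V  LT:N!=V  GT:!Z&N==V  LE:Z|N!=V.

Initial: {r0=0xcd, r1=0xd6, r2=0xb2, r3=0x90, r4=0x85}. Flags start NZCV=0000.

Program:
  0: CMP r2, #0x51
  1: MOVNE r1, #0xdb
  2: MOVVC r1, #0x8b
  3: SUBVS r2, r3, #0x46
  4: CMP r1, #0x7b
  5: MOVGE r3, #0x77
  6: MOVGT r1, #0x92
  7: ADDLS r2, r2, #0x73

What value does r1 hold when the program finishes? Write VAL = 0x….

[0] flags=0011 → (cmp)
[1] flags=0011 NE?T → r1=0xdb
[2] flags=0011 VC?F → skip
[3] flags=0011 VS?T → r2=0x4a
[4] flags=0011 → (cmp)
[5] flags=0011 GE?F → skip
[6] flags=0011 GT?F → skip
[7] flags=0011 LS?F → skip

VAL = 0xdb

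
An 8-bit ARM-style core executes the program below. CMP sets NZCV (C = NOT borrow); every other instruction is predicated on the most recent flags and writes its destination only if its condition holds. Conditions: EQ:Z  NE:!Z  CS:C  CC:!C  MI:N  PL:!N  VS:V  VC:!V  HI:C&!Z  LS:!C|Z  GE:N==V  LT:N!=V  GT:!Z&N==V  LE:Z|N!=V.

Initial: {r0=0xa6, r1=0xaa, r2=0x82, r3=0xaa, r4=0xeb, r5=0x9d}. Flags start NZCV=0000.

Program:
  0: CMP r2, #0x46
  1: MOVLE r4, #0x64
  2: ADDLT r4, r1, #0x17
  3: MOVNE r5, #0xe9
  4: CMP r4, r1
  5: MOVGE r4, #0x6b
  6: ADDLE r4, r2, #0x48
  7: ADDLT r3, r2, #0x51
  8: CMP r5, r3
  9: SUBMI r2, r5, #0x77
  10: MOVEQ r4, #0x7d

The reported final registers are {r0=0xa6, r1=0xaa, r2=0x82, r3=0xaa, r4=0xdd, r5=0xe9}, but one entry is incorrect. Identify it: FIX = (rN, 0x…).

FIX = (r4, 0x6b)

0: ✓ CMP  NZCV=0011
1: ✓ MOVLE  r4←0x64
2: ✓ ADDLT  r4←0xc1
3: ✓ MOVNE  r5←0xe9
4: ✓ CMP  NZCV=0010
5: ✓ MOVGE  r4←0x6b
6: · ADDLE
7: · ADDLT
8: ✓ CMP  NZCV=0010
9: · SUBMI
10: · MOVEQ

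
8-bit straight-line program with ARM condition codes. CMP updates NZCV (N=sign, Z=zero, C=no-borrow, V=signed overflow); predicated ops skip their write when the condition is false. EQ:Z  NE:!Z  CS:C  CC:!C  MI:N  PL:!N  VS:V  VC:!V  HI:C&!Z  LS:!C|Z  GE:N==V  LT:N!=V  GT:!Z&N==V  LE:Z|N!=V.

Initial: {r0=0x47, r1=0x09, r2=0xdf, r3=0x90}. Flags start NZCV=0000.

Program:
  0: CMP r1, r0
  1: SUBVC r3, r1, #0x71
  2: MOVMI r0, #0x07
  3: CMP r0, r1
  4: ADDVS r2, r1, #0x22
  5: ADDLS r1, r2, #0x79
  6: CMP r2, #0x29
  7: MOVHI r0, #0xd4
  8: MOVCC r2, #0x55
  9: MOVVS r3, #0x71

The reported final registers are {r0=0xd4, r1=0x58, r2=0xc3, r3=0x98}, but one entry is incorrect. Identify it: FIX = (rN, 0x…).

FIX = (r2, 0xdf)

[0] flags=1000 → (cmp)
[1] flags=1000 VC?T → r3=0x98
[2] flags=1000 MI?T → r0=0x07
[3] flags=1000 → (cmp)
[4] flags=1000 VS?F → skip
[5] flags=1000 LS?T → r1=0x58
[6] flags=1010 → (cmp)
[7] flags=1010 HI?T → r0=0xd4
[8] flags=1010 CC?F → skip
[9] flags=1010 VS?F → skip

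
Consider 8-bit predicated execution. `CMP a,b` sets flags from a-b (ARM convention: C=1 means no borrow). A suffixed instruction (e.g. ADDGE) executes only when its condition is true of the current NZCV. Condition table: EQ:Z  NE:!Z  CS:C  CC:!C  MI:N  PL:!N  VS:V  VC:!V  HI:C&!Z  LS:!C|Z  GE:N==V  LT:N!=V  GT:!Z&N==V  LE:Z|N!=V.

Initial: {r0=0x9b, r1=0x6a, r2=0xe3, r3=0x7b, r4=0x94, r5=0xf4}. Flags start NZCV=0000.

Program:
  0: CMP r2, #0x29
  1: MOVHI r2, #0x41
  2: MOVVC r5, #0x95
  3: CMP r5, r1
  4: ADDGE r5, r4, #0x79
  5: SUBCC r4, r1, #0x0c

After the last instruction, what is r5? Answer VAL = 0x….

VAL = 0x95

0: ✓ CMP  NZCV=1010
1: ✓ MOVHI  r2←0x41
2: ✓ MOVVC  r5←0x95
3: ✓ CMP  NZCV=0011
4: · ADDGE
5: · SUBCC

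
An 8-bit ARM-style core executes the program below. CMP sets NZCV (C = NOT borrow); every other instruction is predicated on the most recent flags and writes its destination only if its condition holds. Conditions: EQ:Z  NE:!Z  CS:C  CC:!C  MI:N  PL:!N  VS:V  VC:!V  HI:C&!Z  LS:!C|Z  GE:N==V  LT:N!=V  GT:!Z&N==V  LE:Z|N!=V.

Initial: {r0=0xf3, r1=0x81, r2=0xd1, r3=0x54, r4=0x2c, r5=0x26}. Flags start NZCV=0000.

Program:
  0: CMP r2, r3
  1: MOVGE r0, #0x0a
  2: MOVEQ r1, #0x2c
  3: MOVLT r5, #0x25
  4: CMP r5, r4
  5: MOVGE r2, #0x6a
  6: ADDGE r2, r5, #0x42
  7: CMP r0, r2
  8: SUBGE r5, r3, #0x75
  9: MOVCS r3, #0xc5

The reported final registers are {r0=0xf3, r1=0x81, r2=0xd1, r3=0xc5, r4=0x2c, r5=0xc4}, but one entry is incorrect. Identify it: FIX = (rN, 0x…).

[0] flags=0011 → (cmp)
[1] flags=0011 GE?F → skip
[2] flags=0011 EQ?F → skip
[3] flags=0011 LT?T → r5=0x25
[4] flags=1000 → (cmp)
[5] flags=1000 GE?F → skip
[6] flags=1000 GE?F → skip
[7] flags=0010 → (cmp)
[8] flags=0010 GE?T → r5=0xdf
[9] flags=0010 CS?T → r3=0xc5

FIX = (r5, 0xdf)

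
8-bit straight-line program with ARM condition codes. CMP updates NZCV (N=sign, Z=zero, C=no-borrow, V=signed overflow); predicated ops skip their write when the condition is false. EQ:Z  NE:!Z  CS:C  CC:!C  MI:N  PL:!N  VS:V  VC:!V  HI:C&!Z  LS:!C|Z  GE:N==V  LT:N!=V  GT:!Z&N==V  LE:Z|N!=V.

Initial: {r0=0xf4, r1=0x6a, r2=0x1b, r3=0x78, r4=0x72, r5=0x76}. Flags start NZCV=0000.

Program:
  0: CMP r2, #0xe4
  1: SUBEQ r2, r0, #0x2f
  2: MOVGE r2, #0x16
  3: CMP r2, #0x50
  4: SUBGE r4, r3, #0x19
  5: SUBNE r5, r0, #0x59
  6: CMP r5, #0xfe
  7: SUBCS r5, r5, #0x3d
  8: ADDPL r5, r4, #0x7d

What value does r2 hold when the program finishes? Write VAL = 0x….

0: ✓ CMP  NZCV=0000
1: · SUBEQ
2: ✓ MOVGE  r2←0x16
3: ✓ CMP  NZCV=1000
4: · SUBGE
5: ✓ SUBNE  r5←0x9b
6: ✓ CMP  NZCV=1000
7: · SUBCS
8: · ADDPL

VAL = 0x16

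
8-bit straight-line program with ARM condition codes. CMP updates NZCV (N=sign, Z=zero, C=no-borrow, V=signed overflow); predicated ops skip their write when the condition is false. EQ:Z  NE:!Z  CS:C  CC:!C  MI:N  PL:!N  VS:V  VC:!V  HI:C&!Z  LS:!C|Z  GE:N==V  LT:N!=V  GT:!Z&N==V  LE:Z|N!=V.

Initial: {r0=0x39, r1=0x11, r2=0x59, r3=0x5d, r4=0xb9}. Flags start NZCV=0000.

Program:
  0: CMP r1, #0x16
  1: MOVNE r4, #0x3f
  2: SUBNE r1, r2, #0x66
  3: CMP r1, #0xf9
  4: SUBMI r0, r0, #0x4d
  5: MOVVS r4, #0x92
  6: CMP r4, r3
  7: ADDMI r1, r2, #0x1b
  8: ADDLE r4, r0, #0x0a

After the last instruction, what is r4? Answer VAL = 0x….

0: ✓ CMP  NZCV=1000
1: ✓ MOVNE  r4←0x3f
2: ✓ SUBNE  r1←0xf3
3: ✓ CMP  NZCV=1000
4: ✓ SUBMI  r0←0xec
5: · MOVVS
6: ✓ CMP  NZCV=1000
7: ✓ ADDMI  r1←0x74
8: ✓ ADDLE  r4←0xf6

VAL = 0xf6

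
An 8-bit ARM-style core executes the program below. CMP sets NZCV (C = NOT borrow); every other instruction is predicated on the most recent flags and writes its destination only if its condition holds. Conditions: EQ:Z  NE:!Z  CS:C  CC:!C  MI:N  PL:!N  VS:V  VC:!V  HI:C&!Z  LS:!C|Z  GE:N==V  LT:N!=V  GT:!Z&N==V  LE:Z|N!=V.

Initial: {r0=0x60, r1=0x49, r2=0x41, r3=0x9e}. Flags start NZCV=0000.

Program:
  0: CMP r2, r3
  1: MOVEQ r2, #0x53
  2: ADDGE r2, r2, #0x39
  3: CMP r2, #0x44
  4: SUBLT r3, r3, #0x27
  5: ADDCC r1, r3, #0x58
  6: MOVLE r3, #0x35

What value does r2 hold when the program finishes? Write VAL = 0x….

0: ✓ CMP  NZCV=1001
1: · MOVEQ
2: ✓ ADDGE  r2←0x7a
3: ✓ CMP  NZCV=0010
4: · SUBLT
5: · ADDCC
6: · MOVLE

VAL = 0x7a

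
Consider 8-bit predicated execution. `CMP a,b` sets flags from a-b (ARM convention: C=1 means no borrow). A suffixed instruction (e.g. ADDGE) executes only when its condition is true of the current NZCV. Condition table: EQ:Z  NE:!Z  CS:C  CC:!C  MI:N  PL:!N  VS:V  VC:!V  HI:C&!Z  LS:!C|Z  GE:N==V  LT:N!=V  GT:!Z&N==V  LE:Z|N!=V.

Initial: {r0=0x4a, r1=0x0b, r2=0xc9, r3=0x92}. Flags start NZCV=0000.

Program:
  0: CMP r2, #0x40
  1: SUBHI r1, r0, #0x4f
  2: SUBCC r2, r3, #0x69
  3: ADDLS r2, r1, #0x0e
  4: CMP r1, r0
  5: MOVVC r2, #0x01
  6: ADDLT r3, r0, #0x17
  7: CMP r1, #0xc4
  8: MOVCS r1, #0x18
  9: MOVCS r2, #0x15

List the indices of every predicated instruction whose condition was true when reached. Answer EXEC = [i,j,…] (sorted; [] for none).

[0] flags=1010 → (cmp)
[1] flags=1010 HI?T → r1=0xfb
[2] flags=1010 CC?F → skip
[3] flags=1010 LS?F → skip
[4] flags=1010 → (cmp)
[5] flags=1010 VC?T → r2=0x01
[6] flags=1010 LT?T → r3=0x61
[7] flags=0010 → (cmp)
[8] flags=0010 CS?T → r1=0x18
[9] flags=0010 CS?T → r2=0x15

EXEC = [1,5,6,8,9]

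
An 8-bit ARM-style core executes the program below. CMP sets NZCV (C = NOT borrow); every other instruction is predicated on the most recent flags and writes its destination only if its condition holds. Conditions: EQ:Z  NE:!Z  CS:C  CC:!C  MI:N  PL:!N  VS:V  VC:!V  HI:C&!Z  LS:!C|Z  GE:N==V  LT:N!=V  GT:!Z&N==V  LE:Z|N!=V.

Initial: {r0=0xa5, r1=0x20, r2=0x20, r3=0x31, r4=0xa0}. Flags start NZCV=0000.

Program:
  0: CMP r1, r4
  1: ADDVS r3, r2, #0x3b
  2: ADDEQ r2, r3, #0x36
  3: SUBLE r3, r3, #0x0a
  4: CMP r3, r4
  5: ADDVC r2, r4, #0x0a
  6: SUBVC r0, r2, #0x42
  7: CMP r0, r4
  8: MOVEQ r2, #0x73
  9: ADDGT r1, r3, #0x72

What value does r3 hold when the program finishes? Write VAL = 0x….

VAL = 0x5b

[0] flags=1001 → (cmp)
[1] flags=1001 VS?T → r3=0x5b
[2] flags=1001 EQ?F → skip
[3] flags=1001 LE?F → skip
[4] flags=1001 → (cmp)
[5] flags=1001 VC?F → skip
[6] flags=1001 VC?F → skip
[7] flags=0010 → (cmp)
[8] flags=0010 EQ?F → skip
[9] flags=0010 GT?T → r1=0xcd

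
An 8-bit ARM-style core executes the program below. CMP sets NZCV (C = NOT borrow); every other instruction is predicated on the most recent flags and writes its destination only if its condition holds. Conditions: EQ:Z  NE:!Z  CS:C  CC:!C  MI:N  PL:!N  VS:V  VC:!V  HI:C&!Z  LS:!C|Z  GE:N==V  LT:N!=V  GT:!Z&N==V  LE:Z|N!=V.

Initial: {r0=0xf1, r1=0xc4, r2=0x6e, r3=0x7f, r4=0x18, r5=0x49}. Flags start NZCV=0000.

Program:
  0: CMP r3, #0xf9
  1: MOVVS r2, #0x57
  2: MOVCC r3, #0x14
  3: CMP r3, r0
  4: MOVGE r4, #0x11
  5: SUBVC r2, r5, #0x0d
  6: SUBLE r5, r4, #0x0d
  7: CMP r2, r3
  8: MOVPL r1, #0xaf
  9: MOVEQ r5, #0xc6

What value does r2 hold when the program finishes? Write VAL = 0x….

VAL = 0x3c

[0] flags=1001 → (cmp)
[1] flags=1001 VS?T → r2=0x57
[2] flags=1001 CC?T → r3=0x14
[3] flags=0000 → (cmp)
[4] flags=0000 GE?T → r4=0x11
[5] flags=0000 VC?T → r2=0x3c
[6] flags=0000 LE?F → skip
[7] flags=0010 → (cmp)
[8] flags=0010 PL?T → r1=0xaf
[9] flags=0010 EQ?F → skip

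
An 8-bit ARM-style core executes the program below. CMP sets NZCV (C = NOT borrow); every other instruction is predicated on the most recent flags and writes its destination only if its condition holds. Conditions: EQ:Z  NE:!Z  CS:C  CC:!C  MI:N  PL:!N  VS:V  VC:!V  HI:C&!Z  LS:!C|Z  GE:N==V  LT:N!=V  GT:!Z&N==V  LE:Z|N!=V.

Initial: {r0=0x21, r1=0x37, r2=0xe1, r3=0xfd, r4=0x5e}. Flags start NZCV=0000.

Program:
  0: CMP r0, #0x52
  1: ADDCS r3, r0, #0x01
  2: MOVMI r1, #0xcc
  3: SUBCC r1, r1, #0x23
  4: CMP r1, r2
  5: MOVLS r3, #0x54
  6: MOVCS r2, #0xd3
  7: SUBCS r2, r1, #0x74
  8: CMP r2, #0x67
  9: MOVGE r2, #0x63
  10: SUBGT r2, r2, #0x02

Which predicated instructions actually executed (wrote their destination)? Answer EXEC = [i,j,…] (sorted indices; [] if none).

EXEC = [2,3,5]

[0] flags=1000 → (cmp)
[1] flags=1000 CS?F → skip
[2] flags=1000 MI?T → r1=0xcc
[3] flags=1000 CC?T → r1=0xa9
[4] flags=1000 → (cmp)
[5] flags=1000 LS?T → r3=0x54
[6] flags=1000 CS?F → skip
[7] flags=1000 CS?F → skip
[8] flags=0011 → (cmp)
[9] flags=0011 GE?F → skip
[10] flags=0011 GT?F → skip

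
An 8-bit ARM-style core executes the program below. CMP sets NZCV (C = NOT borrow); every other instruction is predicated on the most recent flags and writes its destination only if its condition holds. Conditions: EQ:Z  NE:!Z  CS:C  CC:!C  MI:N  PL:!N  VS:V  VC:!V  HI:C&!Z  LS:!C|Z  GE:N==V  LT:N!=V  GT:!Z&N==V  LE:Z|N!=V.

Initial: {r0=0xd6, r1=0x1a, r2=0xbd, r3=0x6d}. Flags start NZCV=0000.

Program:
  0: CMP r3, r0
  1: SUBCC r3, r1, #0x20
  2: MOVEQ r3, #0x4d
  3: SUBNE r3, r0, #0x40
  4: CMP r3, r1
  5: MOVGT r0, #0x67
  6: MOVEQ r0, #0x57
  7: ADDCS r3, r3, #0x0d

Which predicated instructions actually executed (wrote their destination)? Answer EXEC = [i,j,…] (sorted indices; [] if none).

EXEC = [1,3,7]

[0] flags=1001 → (cmp)
[1] flags=1001 CC?T → r3=0xfa
[2] flags=1001 EQ?F → skip
[3] flags=1001 NE?T → r3=0x96
[4] flags=0011 → (cmp)
[5] flags=0011 GT?F → skip
[6] flags=0011 EQ?F → skip
[7] flags=0011 CS?T → r3=0xa3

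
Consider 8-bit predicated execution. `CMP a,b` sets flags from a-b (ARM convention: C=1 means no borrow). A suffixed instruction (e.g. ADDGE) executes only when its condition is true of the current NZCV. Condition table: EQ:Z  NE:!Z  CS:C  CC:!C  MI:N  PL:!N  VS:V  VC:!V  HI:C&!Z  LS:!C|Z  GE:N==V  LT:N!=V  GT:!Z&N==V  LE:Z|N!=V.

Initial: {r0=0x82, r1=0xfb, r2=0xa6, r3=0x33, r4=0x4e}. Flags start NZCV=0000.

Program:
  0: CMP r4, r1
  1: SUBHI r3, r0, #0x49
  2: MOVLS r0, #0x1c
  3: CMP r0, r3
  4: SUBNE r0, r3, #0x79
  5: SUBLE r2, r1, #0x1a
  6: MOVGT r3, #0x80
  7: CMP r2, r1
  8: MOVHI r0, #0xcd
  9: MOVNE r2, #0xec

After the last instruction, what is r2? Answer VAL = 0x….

VAL = 0xec

0: ✓ CMP  NZCV=0000
1: · SUBHI
2: ✓ MOVLS  r0←0x1c
3: ✓ CMP  NZCV=1000
4: ✓ SUBNE  r0←0xba
5: ✓ SUBLE  r2←0xe1
6: · MOVGT
7: ✓ CMP  NZCV=1000
8: · MOVHI
9: ✓ MOVNE  r2←0xec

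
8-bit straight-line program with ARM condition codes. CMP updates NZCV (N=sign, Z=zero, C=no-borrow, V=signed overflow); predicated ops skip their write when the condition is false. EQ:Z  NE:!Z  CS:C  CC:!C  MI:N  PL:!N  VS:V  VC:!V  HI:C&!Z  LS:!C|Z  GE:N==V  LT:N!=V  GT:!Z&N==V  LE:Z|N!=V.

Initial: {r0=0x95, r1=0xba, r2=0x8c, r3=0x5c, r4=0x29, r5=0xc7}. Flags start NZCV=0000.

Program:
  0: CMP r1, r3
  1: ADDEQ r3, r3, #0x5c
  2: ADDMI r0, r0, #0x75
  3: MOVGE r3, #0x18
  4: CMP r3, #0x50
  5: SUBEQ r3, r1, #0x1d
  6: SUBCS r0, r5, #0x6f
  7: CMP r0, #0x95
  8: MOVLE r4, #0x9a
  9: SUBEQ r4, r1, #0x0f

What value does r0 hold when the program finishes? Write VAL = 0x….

VAL = 0x58

0: ✓ CMP  NZCV=0011
1: · ADDEQ
2: · ADDMI
3: · MOVGE
4: ✓ CMP  NZCV=0010
5: · SUBEQ
6: ✓ SUBCS  r0←0x58
7: ✓ CMP  NZCV=1001
8: · MOVLE
9: · SUBEQ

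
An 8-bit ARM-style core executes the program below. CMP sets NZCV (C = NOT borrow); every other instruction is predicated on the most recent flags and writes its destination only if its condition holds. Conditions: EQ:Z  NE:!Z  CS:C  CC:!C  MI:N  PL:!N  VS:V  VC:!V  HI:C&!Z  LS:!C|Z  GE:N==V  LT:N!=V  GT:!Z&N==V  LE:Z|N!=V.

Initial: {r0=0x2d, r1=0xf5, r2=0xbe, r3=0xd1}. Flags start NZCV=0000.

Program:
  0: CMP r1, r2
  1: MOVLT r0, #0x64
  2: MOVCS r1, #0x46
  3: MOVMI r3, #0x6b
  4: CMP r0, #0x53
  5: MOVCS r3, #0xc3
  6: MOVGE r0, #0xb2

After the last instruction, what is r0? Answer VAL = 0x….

VAL = 0x2d

0: ✓ CMP  NZCV=0010
1: · MOVLT
2: ✓ MOVCS  r1←0x46
3: · MOVMI
4: ✓ CMP  NZCV=1000
5: · MOVCS
6: · MOVGE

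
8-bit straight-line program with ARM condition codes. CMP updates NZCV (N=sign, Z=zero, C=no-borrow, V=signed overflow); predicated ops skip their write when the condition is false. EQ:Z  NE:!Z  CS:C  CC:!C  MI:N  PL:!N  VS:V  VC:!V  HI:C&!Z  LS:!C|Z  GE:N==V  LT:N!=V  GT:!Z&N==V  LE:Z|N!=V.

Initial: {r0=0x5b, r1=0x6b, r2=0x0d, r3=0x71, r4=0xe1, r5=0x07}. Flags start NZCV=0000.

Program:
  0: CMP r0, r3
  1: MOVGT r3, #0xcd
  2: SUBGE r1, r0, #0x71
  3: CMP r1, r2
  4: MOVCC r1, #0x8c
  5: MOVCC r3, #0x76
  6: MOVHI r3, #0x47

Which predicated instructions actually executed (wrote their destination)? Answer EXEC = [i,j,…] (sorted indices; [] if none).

0: ✓ CMP  NZCV=1000
1: · MOVGT
2: · SUBGE
3: ✓ CMP  NZCV=0010
4: · MOVCC
5: · MOVCC
6: ✓ MOVHI  r3←0x47

EXEC = [6]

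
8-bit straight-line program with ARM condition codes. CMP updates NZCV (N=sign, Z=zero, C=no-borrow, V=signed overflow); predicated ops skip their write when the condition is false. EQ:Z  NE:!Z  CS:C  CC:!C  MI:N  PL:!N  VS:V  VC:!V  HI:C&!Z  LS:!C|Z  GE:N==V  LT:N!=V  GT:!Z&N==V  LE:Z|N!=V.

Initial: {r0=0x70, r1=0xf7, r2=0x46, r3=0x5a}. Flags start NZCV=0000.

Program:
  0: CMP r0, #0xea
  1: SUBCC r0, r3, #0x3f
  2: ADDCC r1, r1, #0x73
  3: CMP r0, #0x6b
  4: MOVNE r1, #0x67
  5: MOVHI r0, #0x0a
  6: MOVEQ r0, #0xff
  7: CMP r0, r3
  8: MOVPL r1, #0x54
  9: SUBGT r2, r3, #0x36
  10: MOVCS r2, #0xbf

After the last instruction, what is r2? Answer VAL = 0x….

VAL = 0x46

0: ✓ CMP  NZCV=1001
1: ✓ SUBCC  r0←0x1b
2: ✓ ADDCC  r1←0x6a
3: ✓ CMP  NZCV=1000
4: ✓ MOVNE  r1←0x67
5: · MOVHI
6: · MOVEQ
7: ✓ CMP  NZCV=1000
8: · MOVPL
9: · SUBGT
10: · MOVCS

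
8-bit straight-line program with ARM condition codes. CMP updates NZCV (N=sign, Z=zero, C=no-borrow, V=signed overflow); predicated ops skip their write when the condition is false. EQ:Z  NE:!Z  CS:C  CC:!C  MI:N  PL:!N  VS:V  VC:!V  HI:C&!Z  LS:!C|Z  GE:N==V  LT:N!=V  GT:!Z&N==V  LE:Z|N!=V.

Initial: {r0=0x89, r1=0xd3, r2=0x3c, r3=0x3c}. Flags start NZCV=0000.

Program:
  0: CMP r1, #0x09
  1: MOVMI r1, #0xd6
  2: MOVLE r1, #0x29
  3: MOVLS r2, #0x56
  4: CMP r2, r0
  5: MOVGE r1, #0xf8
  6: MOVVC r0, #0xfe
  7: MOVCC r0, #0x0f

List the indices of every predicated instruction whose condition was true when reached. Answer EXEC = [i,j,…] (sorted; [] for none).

[0] flags=1010 → (cmp)
[1] flags=1010 MI?T → r1=0xd6
[2] flags=1010 LE?T → r1=0x29
[3] flags=1010 LS?F → skip
[4] flags=1001 → (cmp)
[5] flags=1001 GE?T → r1=0xf8
[6] flags=1001 VC?F → skip
[7] flags=1001 CC?T → r0=0x0f

EXEC = [1,2,5,7]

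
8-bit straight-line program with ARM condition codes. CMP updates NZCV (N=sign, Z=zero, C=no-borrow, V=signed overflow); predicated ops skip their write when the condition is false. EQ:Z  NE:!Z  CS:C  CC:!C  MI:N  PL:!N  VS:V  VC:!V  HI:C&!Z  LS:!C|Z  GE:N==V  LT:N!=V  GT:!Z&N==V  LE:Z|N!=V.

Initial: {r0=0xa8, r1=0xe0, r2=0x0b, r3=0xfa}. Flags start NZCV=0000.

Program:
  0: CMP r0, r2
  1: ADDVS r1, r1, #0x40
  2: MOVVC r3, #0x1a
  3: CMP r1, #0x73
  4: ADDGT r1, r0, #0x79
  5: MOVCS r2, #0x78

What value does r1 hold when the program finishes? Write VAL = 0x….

VAL = 0xe0

[0] flags=1010 → (cmp)
[1] flags=1010 VS?F → skip
[2] flags=1010 VC?T → r3=0x1a
[3] flags=0011 → (cmp)
[4] flags=0011 GT?F → skip
[5] flags=0011 CS?T → r2=0x78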